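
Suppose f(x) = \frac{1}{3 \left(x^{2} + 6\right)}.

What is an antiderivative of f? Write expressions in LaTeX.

An antiderivative is F(x) = \frac{\sqrt{6} \operatorname{atan}{\left(\frac{\sqrt{6} x}{6} \right)}}{18}.

Since d/dx undoes antidifferentiation here, F'(x) = f(x) is required of F(x).
Check: d/dx[\frac{\sqrt{6} \operatorname{atan}{\left(\frac{\sqrt{6} x}{6} \right)}}{18}] = \frac{1}{3 x^{2} + 18}, which equals f(x).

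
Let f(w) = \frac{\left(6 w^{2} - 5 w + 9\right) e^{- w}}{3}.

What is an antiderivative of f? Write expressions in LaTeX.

f has the shape u'v + uv' for u = - 2 w^{2} - \frac{7 w}{3} - \frac{16}{3} and v = e^{- w} — it is the derivative of the product u*v.
Check: d/dw[- 2 w^{2} e^{- w} - \frac{7 w e^{- w}}{3} - \frac{16 e^{- w}}{3}] = \frac{\left(6 w^{2} - 5 w + 9\right) e^{- w}}{3} = f(w).

An antiderivative is F(w) = - 2 w^{2} e^{- w} - \frac{7 w e^{- w}}{3} - \frac{16 e^{- w}}{3}.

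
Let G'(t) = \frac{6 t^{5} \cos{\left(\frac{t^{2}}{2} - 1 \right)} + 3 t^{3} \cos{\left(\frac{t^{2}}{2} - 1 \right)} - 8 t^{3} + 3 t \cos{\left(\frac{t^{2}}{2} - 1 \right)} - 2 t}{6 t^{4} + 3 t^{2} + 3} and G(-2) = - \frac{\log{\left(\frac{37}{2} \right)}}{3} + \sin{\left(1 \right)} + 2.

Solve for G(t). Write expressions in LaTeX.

G(t) = - \frac{\log{\left(t^{4} + \frac{t^{2}}{2} + \frac{1}{2} \right)}}{3} + \sin{\left(\frac{t^{2}}{2} - 1 \right)} + 2

Differentiate the proposed G(t) back; it has to land on the given G'(t).
A general antiderivative is - \frac{\log{\left(t^{4} + \frac{t^{2}}{2} + \frac{1}{2} \right)}}{3} + \sin{\left(\frac{t^{2}}{2} - 1 \right)} + C.
The condition gives C = - \frac{\log{\left(\frac{37}{2} \right)}}{3} + \sin{\left(1 \right)} + 2 - (- \frac{\log{\left(\frac{37}{2} \right)}}{3} + \sin{\left(1 \right)}) = 2.
So G(t) = - \frac{\log{\left(t^{4} + \frac{t^{2}}{2} + \frac{1}{2} \right)}}{3} + \sin{\left(\frac{t^{2}}{2} - 1 \right)} + 2.
Check: d/dt[- \frac{\log{\left(t^{4} + \frac{t^{2}}{2} + \frac{1}{2} \right)}}{3} + \sin{\left(\frac{t^{2}}{2} - 1 \right)} + 2] = \frac{6 t^{5} \cos{\left(\frac{t^{2}}{2} - 1 \right)} + 3 t^{3} \cos{\left(\frac{t^{2}}{2} - 1 \right)} - 8 t^{3} + 3 t \cos{\left(\frac{t^{2}}{2} - 1 \right)} - 2 t}{6 t^{4} + 3 t^{2} + 3} = G'(t).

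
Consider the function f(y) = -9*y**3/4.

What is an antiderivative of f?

An antiderivative is F(y) = -9*y**4/16.

A first test for any F(y): its y-derivative must equal f(y) identically.
Check: d/dy[-9*y**4/16] = -9*y**3/4 = f(y).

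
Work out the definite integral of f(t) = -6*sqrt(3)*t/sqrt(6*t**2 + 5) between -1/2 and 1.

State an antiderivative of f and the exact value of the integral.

Antiderivative: F(t) = -sqrt(3)*sqrt(6*t**2 + 5); value = -sqrt(33) + sqrt(78)/2

f matches the chain-rule pattern g'(h)*h' with inner function h(t) = 2*t**2 + 5/3; substituting u = h(t) collapses the integral.
F(t) = -sqrt(3)*sqrt(6*t**2 + 5) is an antiderivative of f.
Check: d/dt[-sqrt(3)*sqrt(6*t**2 + 5)] = -6*sqrt(3)*t/sqrt(6*t**2 + 5) = f(t).
F(1) = -sqrt(33); F(-1/2) = -sqrt(78)/2.
Integral = F(1) - F(-1/2) = -sqrt(33) + sqrt(78)/2.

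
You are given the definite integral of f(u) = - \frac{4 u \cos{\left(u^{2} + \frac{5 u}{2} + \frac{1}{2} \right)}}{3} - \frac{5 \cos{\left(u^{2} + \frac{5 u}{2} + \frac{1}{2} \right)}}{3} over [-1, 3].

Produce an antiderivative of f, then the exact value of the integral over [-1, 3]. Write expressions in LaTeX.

Antiderivative: F(u) = - \frac{2 \sin{\left(u^{2} + \frac{5 u}{2} + \frac{1}{2} \right)}}{3}; value = - \frac{2 \sin{\left(1 \right)}}{3} - \frac{2 \sin{\left(17 \right)}}{3}

The substitution w = u^{2} + \frac{5 u}{2} + \frac{1}{2} works: f is exactly (dF/dw)*(dw/du) for that inner function.
F(u) = - \frac{2 \sin{\left(u^{2} + \frac{5 u}{2} + \frac{1}{2} \right)}}{3} is an antiderivative of f.
Check: d/du[- \frac{2 \sin{\left(u^{2} + \frac{5 u}{2} + \frac{1}{2} \right)}}{3}] = - \frac{4 u \cos{\left(u^{2} + \frac{5 u}{2} + \frac{1}{2} \right)}}{3} - \frac{5 \cos{\left(u^{2} + \frac{5 u}{2} + \frac{1}{2} \right)}}{3} = f(u).
F(3) = - \frac{2 \sin{\left(17 \right)}}{3}; F(-1) = \frac{2 \sin{\left(1 \right)}}{3}.
Integral = F(3) - F(-1) = - \frac{2 \sin{\left(1 \right)}}{3} - \frac{2 \sin{\left(17 \right)}}{3}.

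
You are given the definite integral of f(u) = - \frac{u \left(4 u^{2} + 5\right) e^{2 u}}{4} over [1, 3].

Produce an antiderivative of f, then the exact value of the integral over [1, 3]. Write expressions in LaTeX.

Antiderivative: F(u) = - \frac{\left(8 u^{3} - 12 u^{2} + 22 u - 11\right) e^{2 u}}{16}; value = - \frac{163 e^{6}}{16} + \frac{7 e^{2}}{16}

f has the shape v'r + vr' for v = - \frac{u^{3}}{2} + \frac{3 u^{2}}{4} - \frac{11 u}{8} + \frac{11}{16} and r = e^{2 u} — it is the derivative of the product v*r.
F(u) = - \frac{\left(8 u^{3} - 12 u^{2} + 22 u - 11\right) e^{2 u}}{16} is an antiderivative of f.
Check: d/du[- \frac{\left(8 u^{3} - 12 u^{2} + 22 u - 11\right) e^{2 u}}{16}] = - u^{3} e^{2 u} - \frac{5 u e^{2 u}}{4}, which equals f(u).
F(3) = - \frac{163 e^{6}}{16}; F(1) = - \frac{7 e^{2}}{16}.
Integral = F(3) - F(1) = - \frac{163 e^{6}}{16} + \frac{7 e^{2}}{16}.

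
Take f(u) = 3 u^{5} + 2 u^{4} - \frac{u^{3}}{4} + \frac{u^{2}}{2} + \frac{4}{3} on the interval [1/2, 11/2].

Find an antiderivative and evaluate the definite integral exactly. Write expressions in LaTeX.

Antiderivative: F(u) = \frac{u \left(120 u^{5} + 96 u^{4} - 15 u^{3} + 40 u^{2} + 320\right)}{240}; value = \frac{126645}{8}

Integrate term by term and add the pieces.
F(u) = \frac{u \left(120 u^{5} + 96 u^{4} - 15 u^{3} + 40 u^{2} + 320\right)}{240} is an antiderivative of f.
Check: d/du[\frac{u \left(120 u^{5} + 96 u^{4} - 15 u^{3} + 40 u^{2} + 320\right)}{240}] = 3 u^{5} + 2 u^{4} - \frac{u^{3}}{4} + \frac{u^{2}}{2} + \frac{4}{3} = f(u).
F(11/2) = \frac{20264101}{1280}; F(1/2) = \frac{901}{1280}.
Integral = F(11/2) - F(1/2) = \frac{126645}{8}.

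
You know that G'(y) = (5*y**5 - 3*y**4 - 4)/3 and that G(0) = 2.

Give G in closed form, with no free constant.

G(y) = (25*y**6 - 18*y**5 - 120*y + 180)/90

A first test for any G(y): its y-derivative must equal the given G'(y).
A general antiderivative is 5*y**6/18 - y**5/5 - 4*y/3 + C.
The condition gives C = 2 - (0) = 2.
So G(y) = (25*y**6 - 18*y**5 - 120*y + 180)/90.
Check: d/dy[(25*y**6 - 18*y**5 - 120*y + 180)/90] = 5*y**5/3 - y**4 - 4/3, which equals G'(y).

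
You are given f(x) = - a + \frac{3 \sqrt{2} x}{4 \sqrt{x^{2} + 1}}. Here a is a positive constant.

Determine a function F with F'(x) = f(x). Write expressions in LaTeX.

An antiderivative is F(x) = - a x + \frac{3 \sqrt{2 x^{2} + 2}}{4}.

Differentiate the proposed F(x) back; it has to land on f(x) exactly.
Check: d/dx[- a x + \frac{3 \sqrt{2 x^{2} + 2}}{4}] = \frac{- 4 a \sqrt{x^{2} + 1} + 3 \sqrt{2} x}{4 \sqrt{x^{2} + 1}}, which equals f(x).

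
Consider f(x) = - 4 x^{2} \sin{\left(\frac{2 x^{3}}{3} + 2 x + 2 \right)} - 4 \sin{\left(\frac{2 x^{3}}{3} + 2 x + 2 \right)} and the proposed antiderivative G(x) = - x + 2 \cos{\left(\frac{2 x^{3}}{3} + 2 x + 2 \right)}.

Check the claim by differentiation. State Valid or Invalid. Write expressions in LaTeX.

Invalid: d/dx[G] - f = -1, which is not 0.

d/dx[G] = - 4 x^{2} \sin{\left(\frac{2 x^{3}}{3} + 2 x + 2 \right)} - 4 \sin{\left(\frac{2 x^{3}}{3} + 2 x + 2 \right)} - 1
d/dx[G] - f(x) = -1 != 0.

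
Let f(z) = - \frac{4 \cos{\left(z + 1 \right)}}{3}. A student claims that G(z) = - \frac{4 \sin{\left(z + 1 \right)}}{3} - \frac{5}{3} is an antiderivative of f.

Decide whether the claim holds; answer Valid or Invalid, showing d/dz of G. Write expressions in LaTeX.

Valid - the claim checks out under differentiation.

d/dz[G] = - \frac{4 \cos{\left(z + 1 \right)}}{3}
This equals f(z) exactly, so the claim holds.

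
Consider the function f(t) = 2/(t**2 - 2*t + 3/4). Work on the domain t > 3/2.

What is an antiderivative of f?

Factor the denominator ((2*t - 3)*(2*t - 1)) and decompose: f = -4/(2*t - 1) + 4/(2*t - 3); each piece integrates to a log, atan, or power term.
Check: d/dt[2*log(t - 3/2) - 2*log(t - 1/2)] = 8/(4*t**2 - 8*t + 3), which equals f(t).

An antiderivative is F(t) = 2*log(t - 3/2) - 2*log(t - 1/2).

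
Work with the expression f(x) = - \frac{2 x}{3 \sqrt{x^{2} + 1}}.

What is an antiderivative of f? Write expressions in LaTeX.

f matches the chain-rule pattern g'(h)*h' with inner function h(x) = x^{2} + 1; substituting u = h(x) collapses the integral.
Check: d/dx[- \frac{2 \sqrt{x^{2} + 1}}{3}] = - \frac{2 x}{3 \sqrt{x^{2} + 1}} = f(x).

An antiderivative is F(x) = - \frac{2 \sqrt{x^{2} + 1}}{3}.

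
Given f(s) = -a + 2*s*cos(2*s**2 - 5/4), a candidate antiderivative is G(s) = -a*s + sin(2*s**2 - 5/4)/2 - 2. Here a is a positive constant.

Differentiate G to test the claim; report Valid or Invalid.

Valid - differentiating G returns exactly f.

d/ds[G] = -a + 2*s*cos(2*s**2 - 5/4)
This equals f(s) exactly, so the claim holds.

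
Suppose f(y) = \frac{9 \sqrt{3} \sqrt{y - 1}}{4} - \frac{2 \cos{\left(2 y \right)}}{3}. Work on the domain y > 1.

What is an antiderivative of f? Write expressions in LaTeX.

The integrand splits into summands that can be handled one at a time.
Check: d/dy[\frac{3 \sqrt{3} y \sqrt{y - 1}}{2} - \frac{3 \sqrt{3} \sqrt{y - 1}}{2} - \frac{\sin{\left(2 y \right)}}{3}] = \frac{27 \sqrt{3} y - 8 \sqrt{y - 1} \cos{\left(2 y \right)} - 27 \sqrt{3}}{12 \sqrt{y - 1}}, which equals f(y).

An antiderivative is F(y) = \frac{3 \sqrt{3} y \sqrt{y - 1}}{2} - \frac{3 \sqrt{3} \sqrt{y - 1}}{2} - \frac{\sin{\left(2 y \right)}}{3}.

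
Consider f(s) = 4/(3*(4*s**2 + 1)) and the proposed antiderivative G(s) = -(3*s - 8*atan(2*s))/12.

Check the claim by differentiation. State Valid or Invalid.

d/ds[G] = (13 - 12*s**2)/(48*s**2 + 12)
d/ds[G] - f(s) = -1/4 != 0.

Invalid: d/ds[G] - f = -1/4, which is not 0.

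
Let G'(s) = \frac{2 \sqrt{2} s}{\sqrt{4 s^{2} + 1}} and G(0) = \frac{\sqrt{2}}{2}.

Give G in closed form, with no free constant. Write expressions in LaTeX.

G'(s) matches the chain-rule pattern g'(h)*h' with inner function h(s) = 2 s^{2} + \frac{1}{2}; substituting u = h(s) collapses the integral.
A general antiderivative is \sqrt{2 s^{2} + \frac{1}{2}} + C.
The condition gives C = \frac{\sqrt{2}}{2} - (\frac{\sqrt{2}}{2}) = 0.
So G(s) = \sqrt{2 s^{2} + \frac{1}{2}}.
Check: d/ds[\sqrt{2 s^{2} + \frac{1}{2}}] = \frac{2 \sqrt{2} s}{\sqrt{4 s^{2} + 1}} = G'(s).

G(s) = \sqrt{2 s^{2} + \frac{1}{2}}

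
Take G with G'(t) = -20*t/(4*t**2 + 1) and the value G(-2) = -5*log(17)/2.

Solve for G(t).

G(t) = -5*log(4*t**2 + 1)/2

G'(t) matches the chain-rule pattern g'(h)*h' with inner function h(t) = 4*t**2 + 1; substituting u = h(t) collapses the integral.
A general antiderivative is -5*log(4*t**2 + 1)/2 + C.
The condition gives C = -5*log(17)/2 - (-5*log(17)/2) = 0.
So G(t) = -5*log(4*t**2 + 1)/2.
Check: d/dt[-5*log(4*t**2 + 1)/2] = -20*t/(4*t**2 + 1) = G'(t).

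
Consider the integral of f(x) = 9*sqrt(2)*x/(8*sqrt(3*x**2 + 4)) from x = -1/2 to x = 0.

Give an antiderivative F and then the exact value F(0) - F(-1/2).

Antiderivative: F(x) = 3*sqrt(3*x**2/2 + 2)/4; value = -3*sqrt(38)/16 + 3*sqrt(2)/4

f matches the chain-rule pattern g'(h)*h' with inner function h(x) = 3*x**2/2 + 2; substituting u = h(x) collapses the integral.
F(x) = 3*sqrt(3*x**2/2 + 2)/4 is an antiderivative of f.
Check: d/dx[3*sqrt(3*x**2/2 + 2)/4] = 9*sqrt(2)*x/(8*sqrt(3*x**2 + 4)) = f(x).
F(0) = 3*sqrt(2)/4; F(-1/2) = 3*sqrt(38)/16.
Integral = F(0) - F(-1/2) = -3*sqrt(38)/16 + 3*sqrt(2)/4.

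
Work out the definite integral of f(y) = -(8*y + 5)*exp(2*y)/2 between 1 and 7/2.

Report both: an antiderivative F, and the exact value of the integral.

Antiderivative: F(y) = (-8*y - 1)*exp(2*y)/4; value = -29*exp(7)/4 + 9*exp(2)/4

f has the shape u'v + uv' for u = -2*y - 1/4 and v = exp(2*y) — it is the derivative of the product u*v.
F(y) = (-8*y - 1)*exp(2*y)/4 is an antiderivative of f.
Check: d/dy[(-8*y - 1)*exp(2*y)/4] = -4*y*exp(2*y) - 5*exp(2*y)/2, which equals f(y).
F(7/2) = -29*exp(7)/4; F(1) = -9*exp(2)/4.
Integral = F(7/2) - F(1) = -29*exp(7)/4 + 9*exp(2)/4.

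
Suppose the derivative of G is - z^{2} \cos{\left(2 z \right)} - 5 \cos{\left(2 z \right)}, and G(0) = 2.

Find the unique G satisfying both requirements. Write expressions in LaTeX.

G(z) = - \frac{z^{2} \sin{\left(2 z \right)}}{2} - \frac{z \cos{\left(2 z \right)}}{2} - \frac{9 \sin{\left(2 z \right)}}{4} + 2

The integrand splits into summands that can be handled one at a time.
A general antiderivative is - \frac{z^{2} \sin{\left(2 z \right)}}{2} - \frac{z \cos{\left(2 z \right)}}{2} - \frac{9 \sin{\left(2 z \right)}}{4} + C.
The condition gives C = 2 - (0) = 2.
So G(z) = - \frac{z^{2} \sin{\left(2 z \right)}}{2} - \frac{z \cos{\left(2 z \right)}}{2} - \frac{9 \sin{\left(2 z \right)}}{4} + 2.
Check: d/dz[- \frac{z^{2} \sin{\left(2 z \right)}}{2} - \frac{z \cos{\left(2 z \right)}}{2} - \frac{9 \sin{\left(2 z \right)}}{4} + 2] = - z^{2} \cos{\left(2 z \right)} - 5 \cos{\left(2 z \right)} = G'(z).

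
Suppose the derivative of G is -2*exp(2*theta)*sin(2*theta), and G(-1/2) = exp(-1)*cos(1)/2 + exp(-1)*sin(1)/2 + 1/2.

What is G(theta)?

G(theta) = (-exp(2*theta)*sin(2*theta) + exp(2*theta)*cos(2*theta) + 1)/2

A candidate passes only if d/dtheta[G] lands on the given G'(theta) exactly.
A general antiderivative is -exp(2*theta)*sin(2*theta)/2 + exp(2*theta)*cos(2*theta)/2 + C.
The condition gives C = exp(-1)*cos(1)/2 + exp(-1)*sin(1)/2 + 1/2 - (exp(-1)*cos(1)/2 + exp(-1)*sin(1)/2) = 1/2.
So G(theta) = (-exp(2*theta)*sin(2*theta) + exp(2*theta)*cos(2*theta) + 1)/2.
Check: d/dtheta[(-exp(2*theta)*sin(2*theta) + exp(2*theta)*cos(2*theta) + 1)/2] = -2*exp(2*theta)*sin(2*theta) = G'(theta).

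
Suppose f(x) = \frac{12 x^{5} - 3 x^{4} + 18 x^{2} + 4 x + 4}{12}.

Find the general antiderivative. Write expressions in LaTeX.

F(x) = \frac{x^{6}}{6} - \frac{x^{5}}{20} + \frac{x^{3}}{2} + \frac{x^{2}}{6} + \frac{x}{3} + C

An antiderivative F(x) passes only if d/dx[F] lands on f(x) exactly.
Check: d/dx[\frac{x^{6}}{6} - \frac{x^{5}}{20} + \frac{x^{3}}{2} + \frac{x^{2}}{6} + \frac{x}{3}] = x^{5} - \frac{x^{4}}{4} + \frac{3 x^{2}}{2} + \frac{x}{3} + \frac{1}{3}, which equals f(x).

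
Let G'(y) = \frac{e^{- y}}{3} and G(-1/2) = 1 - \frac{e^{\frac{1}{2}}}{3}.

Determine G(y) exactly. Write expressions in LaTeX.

Any candidate G(y) must reproduce the stated G'(y) exactly.
A general antiderivative is - \frac{e^{- y}}{3} + C.
The condition gives C = 1 - \frac{e^{\frac{1}{2}}}{3} - (- \frac{e^{\frac{1}{2}}}{3}) = 1.
So G(y) = \frac{\left(3 e^{y} - 1\right) e^{- y}}{3}.
Check: d/dy[\frac{\left(3 e^{y} - 1\right) e^{- y}}{3}] = \frac{e^{- y}}{3} = G'(y).

G(y) = \frac{\left(3 e^{y} - 1\right) e^{- y}}{3}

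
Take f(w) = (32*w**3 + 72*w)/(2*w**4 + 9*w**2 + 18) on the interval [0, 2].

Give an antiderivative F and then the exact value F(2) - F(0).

The substitution u = w**4/3 + 3*w**2/2 + 3 works: f is exactly (dF/du)*(du/dw) for that inner function.
F(w) = 4*log(w**4/3 + 3*w**2/2 + 3) is an antiderivative of f.
Check: d/dw[4*log(w**4/3 + 3*w**2/2 + 3)] = (32*w**3 + 72*w)/(2*w**4 + 9*w**2 + 18) = f(w).
F(2) = 4*log(43/3); F(0) = 4*log(3).
Integral = F(2) - F(0) = -4*log(3) + 4*log(43/3).

Antiderivative: F(w) = 4*log(w**4/3 + 3*w**2/2 + 3); value = -4*log(3) + 4*log(43/3)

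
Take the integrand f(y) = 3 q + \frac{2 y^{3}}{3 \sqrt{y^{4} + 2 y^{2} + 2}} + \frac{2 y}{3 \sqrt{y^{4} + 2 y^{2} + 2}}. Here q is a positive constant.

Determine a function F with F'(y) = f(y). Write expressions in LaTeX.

Integrate term by term and add the pieces.
Check: d/dy[3 q y + \frac{\sqrt{y^{4} + 2 y^{2} + 2}}{3}] = \frac{9 q \sqrt{y^{4} + 2 y^{2} + 2} + 2 y^{3} + 2 y}{3 \sqrt{y^{4} + 2 y^{2} + 2}}, which equals f(y).

An antiderivative is F(y) = 3 q y + \frac{\sqrt{y^{4} + 2 y^{2} + 2}}{3}.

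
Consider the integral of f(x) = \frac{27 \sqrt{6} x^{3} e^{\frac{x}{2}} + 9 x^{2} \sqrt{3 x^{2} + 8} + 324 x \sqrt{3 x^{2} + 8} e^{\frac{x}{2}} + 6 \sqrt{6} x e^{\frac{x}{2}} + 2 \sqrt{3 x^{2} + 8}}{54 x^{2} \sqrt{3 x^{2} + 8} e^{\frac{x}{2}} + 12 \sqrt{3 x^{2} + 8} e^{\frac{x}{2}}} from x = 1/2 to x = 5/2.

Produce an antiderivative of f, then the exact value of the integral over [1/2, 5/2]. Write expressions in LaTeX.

Check any antiderivative F(x) by computing F'(x) and comparing it with f(x).
F(x) = \sqrt{\frac{x^{2}}{2} + \frac{4}{3}} + 3 \log{\left(\frac{3 x^{2}}{2} + \frac{1}{3} \right)} - \frac{e^{- \frac{x}{2}}}{3} is an antiderivative of f.
Check: d/dx[\sqrt{\frac{x^{2}}{2} + \frac{4}{3}} + 3 \log{\left(\frac{3 x^{2}}{2} + \frac{1}{3} \right)} - \frac{e^{- \frac{x}{2}}}{3}] = \frac{27 \sqrt{6} x^{3} e^{\frac{x}{2}} + 9 x^{2} \sqrt{3 x^{2} + 8} + 324 x \sqrt{3 x^{2} + 8} e^{\frac{x}{2}} + 6 \sqrt{6} x e^{\frac{x}{2}} + 2 \sqrt{3 x^{2} + 8}}{54 x^{2} \sqrt{3 x^{2} + 8} e^{\frac{x}{2}} + 12 \sqrt{3 x^{2} + 8} e^{\frac{x}{2}}} = f(x).
F(5/2) = - \frac{1}{3 e^{\frac{5}{4}}} + \frac{\sqrt{642}}{12} + 3 \log{\left(\frac{233}{24} \right)}; F(1/2) = 3 \log{\left(\frac{17}{24} \right)} - \frac{1}{3 e^{\frac{1}{4}}} + \frac{\sqrt{210}}{12}.
Integral = F(5/2) - F(1/2) = - \frac{\sqrt{210}}{12} - \frac{1}{3 e^{\frac{5}{4}}} + \frac{1}{3 e^{\frac{1}{4}}} - 3 \log{\left(\frac{17}{24} \right)} + \frac{\sqrt{642}}{12} + 3 \log{\left(\frac{233}{24} \right)}.

Antiderivative: F(x) = \sqrt{\frac{x^{2}}{2} + \frac{4}{3}} + 3 \log{\left(\frac{3 x^{2}}{2} + \frac{1}{3} \right)} - \frac{e^{- \frac{x}{2}}}{3}; value = - \frac{\sqrt{210}}{12} - \frac{1}{3 e^{\frac{5}{4}}} + \frac{1}{3 e^{\frac{1}{4}}} - 3 \log{\left(\frac{17}{24} \right)} + \frac{\sqrt{642}}{12} + 3 \log{\left(\frac{233}{24} \right)}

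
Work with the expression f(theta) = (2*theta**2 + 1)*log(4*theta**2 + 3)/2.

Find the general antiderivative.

Differentiate the proposed F(theta) back; it has to land on f(theta) exactly.
Check: d/dtheta[theta**3*log(4*theta**2 + 3)/3 - 2*theta**3/9 + theta*log(4*theta**2 + 3)/2 - theta/2 + sqrt(3)*atan(2*sqrt(3)*theta/3)/4] = theta**2*log(4*theta**2 + 3) + log(4*theta**2 + 3)/2, which equals f(theta).

F(theta) = theta**3*log(4*theta**2 + 3)/3 - 2*theta**3/9 + theta*log(4*theta**2 + 3)/2 - theta/2 + sqrt(3)*atan(2*sqrt(3)*theta/3)/4 + C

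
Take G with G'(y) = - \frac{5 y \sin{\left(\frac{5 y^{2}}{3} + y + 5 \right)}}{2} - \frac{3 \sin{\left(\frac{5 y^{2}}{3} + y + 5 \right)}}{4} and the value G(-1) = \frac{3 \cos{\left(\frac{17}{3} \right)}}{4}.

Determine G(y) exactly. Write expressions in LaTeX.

The substitution u = \frac{5 y^{2}}{3} + y + 5 works: G'(y) is exactly (dG/du)*(du/dy) for that inner function.
A general antiderivative is \frac{3 \cos{\left(\frac{5 y^{2}}{3} + y + 5 \right)}}{4} + C.
The condition gives C = \frac{3 \cos{\left(\frac{17}{3} \right)}}{4} - (\frac{3 \cos{\left(\frac{17}{3} \right)}}{4}) = 0.
So G(y) = \frac{3 \cos{\left(\frac{5 y^{2}}{3} + y + 5 \right)}}{4}.
Check: d/dy[\frac{3 \cos{\left(\frac{5 y^{2}}{3} + y + 5 \right)}}{4}] = - \frac{5 y \sin{\left(\frac{5 y^{2}}{3} + y + 5 \right)}}{2} - \frac{3 \sin{\left(\frac{5 y^{2}}{3} + y + 5 \right)}}{4} = G'(y).

G(y) = \frac{3 \cos{\left(\frac{5 y^{2}}{3} + y + 5 \right)}}{4}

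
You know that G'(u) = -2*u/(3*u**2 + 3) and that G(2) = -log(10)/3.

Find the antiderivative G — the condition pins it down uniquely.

G'(u) matches the chain-rule pattern g'(h)*h' with inner function h(u) = 2*u**2 + 2; substituting w = h(u) collapses the integral.
A general antiderivative is -log(2*u**2 + 2)/3 + C.
The condition gives C = -log(10)/3 - (-log(10)/3) = 0.
So G(u) = -log(u**2 + 1)/3 - log(2)/3.
Check: d/du[-log(u**2 + 1)/3 - log(2)/3] = -2*u/(3*u**2 + 3) = G'(u).

G(u) = -log(u**2 + 1)/3 - log(2)/3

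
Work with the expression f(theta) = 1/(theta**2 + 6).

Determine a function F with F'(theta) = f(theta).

An antiderivative is F(theta) = sqrt(6)*atan(sqrt(6)*theta/6)/6.

Differentiate the proposed F(theta) back; it has to land on f(theta) exactly.
Check: d/dtheta[sqrt(6)*atan(sqrt(6)*theta/6)/6] = 1/(theta**2 + 6) = f(theta).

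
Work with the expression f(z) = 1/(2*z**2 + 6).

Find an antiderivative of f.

An antiderivative is F(z) = sqrt(3)*atan(sqrt(3)*z/3)/6.

Check any antiderivative F(z) by computing F'(z) and comparing it with f(z).
Check: d/dz[sqrt(3)*atan(sqrt(3)*z/3)/6] = 1/(2*z**2 + 6) = f(z).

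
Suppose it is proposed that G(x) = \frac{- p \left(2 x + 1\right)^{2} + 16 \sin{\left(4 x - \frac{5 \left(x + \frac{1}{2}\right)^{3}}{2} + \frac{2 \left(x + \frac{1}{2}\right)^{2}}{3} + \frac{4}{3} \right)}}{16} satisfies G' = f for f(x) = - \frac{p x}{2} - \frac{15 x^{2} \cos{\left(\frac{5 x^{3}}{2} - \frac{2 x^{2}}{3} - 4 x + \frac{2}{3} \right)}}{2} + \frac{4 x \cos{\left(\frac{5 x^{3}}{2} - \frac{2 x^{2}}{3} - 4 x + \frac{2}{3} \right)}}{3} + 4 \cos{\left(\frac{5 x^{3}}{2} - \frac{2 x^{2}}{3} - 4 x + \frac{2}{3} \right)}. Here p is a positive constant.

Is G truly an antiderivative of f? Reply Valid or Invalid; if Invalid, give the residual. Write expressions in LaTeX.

Invalid: d/dx[G] - f = - \frac{p}{4} + \frac{15 x^{2} \cos{\left(\frac{5 x^{3}}{2} - \frac{2 x^{2}}{3} - 4 x + \frac{2}{3} \right)}}{2} - \frac{15 x^{2} \cos{\left(\frac{5 x^{3}}{2} + \frac{37 x^{2}}{12} - \frac{67 x}{24} - \frac{19}{16} \right)}}{2} - \frac{4 x \cos{\left(\frac{5 x^{3}}{2} - \frac{2 x^{2}}{3} - 4 x + \frac{2}{3} \right)}}{3} - \frac{37 x \cos{\left(\frac{5 x^{3}}{2} + \frac{37 x^{2}}{12} - \frac{67 x}{24} - \frac{19}{16} \right)}}{6} - 4 \cos{\left(\frac{5 x^{3}}{2} - \frac{2 x^{2}}{3} - 4 x + \frac{2}{3} \right)} + \frac{67 \cos{\left(\frac{5 x^{3}}{2} + \frac{37 x^{2}}{12} - \frac{67 x}{24} - \frac{19}{16} \right)}}{24}, which is not 0.

d/dx[G] = - \frac{p x}{2} - \frac{p}{4} - \frac{15 x^{2} \cos{\left(\frac{5 x^{3}}{2} + \frac{37 x^{2}}{12} - \frac{67 x}{24} - \frac{19}{16} \right)}}{2} - \frac{37 x \cos{\left(\frac{5 x^{3}}{2} + \frac{37 x^{2}}{12} - \frac{67 x}{24} - \frac{19}{16} \right)}}{6} + \frac{67 \cos{\left(\frac{5 x^{3}}{2} + \frac{37 x^{2}}{12} - \frac{67 x}{24} - \frac{19}{16} \right)}}{24}
d/dx[G] - f(x) = - \frac{p}{4} + \frac{15 x^{2} \cos{\left(\frac{5 x^{3}}{2} - \frac{2 x^{2}}{3} - 4 x + \frac{2}{3} \right)}}{2} - \frac{15 x^{2} \cos{\left(\frac{5 x^{3}}{2} + \frac{37 x^{2}}{12} - \frac{67 x}{24} - \frac{19}{16} \right)}}{2} - \frac{4 x \cos{\left(\frac{5 x^{3}}{2} - \frac{2 x^{2}}{3} - 4 x + \frac{2}{3} \right)}}{3} - \frac{37 x \cos{\left(\frac{5 x^{3}}{2} + \frac{37 x^{2}}{12} - \frac{67 x}{24} - \frac{19}{16} \right)}}{6} - 4 \cos{\left(\frac{5 x^{3}}{2} - \frac{2 x^{2}}{3} - 4 x + \frac{2}{3} \right)} + \frac{67 \cos{\left(\frac{5 x^{3}}{2} + \frac{37 x^{2}}{12} - \frac{67 x}{24} - \frac{19}{16} \right)}}{24} != 0.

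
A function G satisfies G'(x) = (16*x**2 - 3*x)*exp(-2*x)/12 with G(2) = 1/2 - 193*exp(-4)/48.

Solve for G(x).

G(x) = (-32*x**2 - 26*x + 24*exp(2*x) - 13)*exp(-2*x)/48

G'(x) has the shape u'v + uv' for u = -2*x**2/3 - 13*x/24 - 13/48 and v = exp(-2*x) — it is the derivative of the product u*v.
A general antiderivative is (-32*x**2 - 26*x - 13)*exp(-2*x)/48 + C.
The condition gives C = 1/2 - 193*exp(-4)/48 - (-193*exp(-4)/48) = 1/2.
So G(x) = (-32*x**2 - 26*x + 24*exp(2*x) - 13)*exp(-2*x)/48.
Check: d/dx[(-32*x**2 - 26*x + 24*exp(2*x) - 13)*exp(-2*x)/48] = (16*x**2 - 3*x)*exp(-2*x)/12 = G'(x).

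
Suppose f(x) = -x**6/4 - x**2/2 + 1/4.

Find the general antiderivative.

Integrate term by term and add the pieces.
Check: d/dx[-x*(3*x**6 + 14*x**2 - 21)/84] = -x**6/4 - x**2/2 + 1/4 = f(x).

F(x) = -x*(3*x**6 + 14*x**2 - 21)/84 + C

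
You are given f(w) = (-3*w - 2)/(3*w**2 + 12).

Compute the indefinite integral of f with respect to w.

F(w) = -log(w**2/2 + 2)/2 - atan(w/2)/3 + C

Recover f(w) by differentiating a candidate F(w); any mismatch rules it out.
Check: d/dw[-log(w**2/2 + 2)/2 - atan(w/2)/3] = (-3*w - 2)/(3*w**2 + 12) = f(w).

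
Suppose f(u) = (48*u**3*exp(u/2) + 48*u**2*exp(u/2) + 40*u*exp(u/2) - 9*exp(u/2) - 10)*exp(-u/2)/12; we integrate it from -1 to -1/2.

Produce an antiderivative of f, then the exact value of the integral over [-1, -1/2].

Any candidate F(u) must reproduce f(u) exactly when differentiated.
F(u) = (12*u**4*exp(u/2) + 16*u**3*exp(u/2) + 20*u**2*exp(u/2) - 9*u*exp(u/2) - 12*exp(u/2) + 20)*exp(-u/2)/12 is an antiderivative of f.
Check: d/du[(12*u**4*exp(u/2) + 16*u**3*exp(u/2) + 20*u**2*exp(u/2) - 9*u*exp(u/2) - 12*exp(u/2) + 20)*exp(-u/2)/12] = (48*u**3*exp(u/2) + 48*u**2*exp(u/2) + 40*u*exp(u/2) - 9*exp(u/2) - 10)*exp(-u/2)/12 = f(u).
F(-1/2) = -5/16 + 5*exp(1/4)/3; F(-1) = 13/12 + 5*exp(1/2)/3.
Integral = F(-1/2) - F(-1) = -5*exp(1/2)/3 - 67/48 + 5*exp(1/4)/3.

Antiderivative: F(u) = (12*u**4*exp(u/2) + 16*u**3*exp(u/2) + 20*u**2*exp(u/2) - 9*u*exp(u/2) - 12*exp(u/2) + 20)*exp(-u/2)/12; value = -5*exp(1/2)/3 - 67/48 + 5*exp(1/4)/3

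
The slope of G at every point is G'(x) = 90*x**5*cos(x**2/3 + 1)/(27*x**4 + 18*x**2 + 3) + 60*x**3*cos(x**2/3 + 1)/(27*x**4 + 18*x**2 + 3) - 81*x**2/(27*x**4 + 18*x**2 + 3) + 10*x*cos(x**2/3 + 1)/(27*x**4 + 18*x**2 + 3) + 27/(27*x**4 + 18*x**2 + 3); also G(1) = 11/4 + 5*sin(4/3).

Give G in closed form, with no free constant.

The integrand splits into summands that can be handled one at a time.
A general antiderivative is 3*x/(x**2 + 1/3) + 5*sin(x**2/3 + 1) + C.
The condition gives C = 11/4 + 5*sin(4/3) - (9/4 + 5*sin(4/3)) = 1/2.
So G(x) = (30*x**2*sin(x**2/3 + 1) + 3*x**2 + 18*x + 10*sin(x**2/3 + 1) + 1)/(2*(3*x**2 + 1)).
Check: d/dx[(30*x**2*sin(x**2/3 + 1) + 3*x**2 + 18*x + 10*sin(x**2/3 + 1) + 1)/(2*(3*x**2 + 1))] = (90*x**5*cos(x**2/3 + 1) + 60*x**3*cos(x**2/3 + 1) - 81*x**2 + 10*x*cos(x**2/3 + 1) + 27)/(27*x**4 + 18*x**2 + 3), which equals G'(x).

G(x) = (30*x**2*sin(x**2/3 + 1) + 3*x**2 + 18*x + 10*sin(x**2/3 + 1) + 1)/(2*(3*x**2 + 1))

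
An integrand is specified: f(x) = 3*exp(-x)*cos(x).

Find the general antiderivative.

Recover f(x) by differentiating a candidate F(x); any mismatch rules it out.
Check: d/dx[3*exp(-x)*sin(x)/2 - 3*exp(-x)*cos(x)/2] = 3*exp(-x)*cos(x) = f(x).

F(x) = 3*exp(-x)*sin(x)/2 - 3*exp(-x)*cos(x)/2 + C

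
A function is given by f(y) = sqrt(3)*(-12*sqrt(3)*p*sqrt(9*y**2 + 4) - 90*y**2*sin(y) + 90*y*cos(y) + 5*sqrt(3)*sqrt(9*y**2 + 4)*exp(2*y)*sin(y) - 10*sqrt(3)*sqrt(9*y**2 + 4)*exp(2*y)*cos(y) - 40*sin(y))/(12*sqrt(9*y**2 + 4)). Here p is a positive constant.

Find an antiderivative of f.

Differentiate the proposed F(y) back; it has to land on f(y) exactly.
Check: d/dy[sqrt(3)*(-12*sqrt(3)*p*y + 10*sqrt(9*y**2 + 4)*cos(y) - 5*sqrt(3)*exp(2*y)*cos(y))/12] = (-36*p*sqrt(9*y**2 + 4) - 90*sqrt(3)*y**2*sin(y) + 90*sqrt(3)*y*cos(y) + 15*sqrt(9*y**2 + 4)*exp(2*y)*sin(y) - 30*sqrt(9*y**2 + 4)*exp(2*y)*cos(y) - 40*sqrt(3)*sin(y))/(12*sqrt(9*y**2 + 4)), which equals f(y).

An antiderivative is F(y) = sqrt(3)*(-12*sqrt(3)*p*y + 10*sqrt(9*y**2 + 4)*cos(y) - 5*sqrt(3)*exp(2*y)*cos(y))/12.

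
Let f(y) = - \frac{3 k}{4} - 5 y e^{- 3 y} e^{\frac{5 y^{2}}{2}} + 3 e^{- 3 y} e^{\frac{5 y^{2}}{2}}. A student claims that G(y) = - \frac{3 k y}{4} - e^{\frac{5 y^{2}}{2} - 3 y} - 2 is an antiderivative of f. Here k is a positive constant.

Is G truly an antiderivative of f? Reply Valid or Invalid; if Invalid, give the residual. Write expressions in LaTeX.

Valid - differentiating G returns exactly f.

d/dy[G] = - \frac{3 k}{4} - 5 y e^{- 3 y} e^{\frac{5 y^{2}}{2}} + 3 e^{- 3 y} e^{\frac{5 y^{2}}{2}}
This equals f(y) exactly, so the claim holds.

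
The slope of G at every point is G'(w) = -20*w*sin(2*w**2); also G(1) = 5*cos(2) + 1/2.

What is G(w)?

The substitution u = 2*w**2 works: G'(w) is exactly (dG/du)*(du/dw) for that inner function.
A general antiderivative is 5*cos(2*w**2) + C.
The condition gives C = 5*cos(2) + 1/2 - (5*cos(2)) = 1/2.
So G(w) = 5*cos(2*w**2) + 1/2.
Check: d/dw[5*cos(2*w**2) + 1/2] = -20*w*sin(2*w**2) = G'(w).

G(w) = 5*cos(2*w**2) + 1/2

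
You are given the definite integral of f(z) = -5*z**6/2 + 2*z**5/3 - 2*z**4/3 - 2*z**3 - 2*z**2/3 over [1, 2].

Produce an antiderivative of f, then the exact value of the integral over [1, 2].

The integrand splits into summands that can be handled one at a time.
F(z) = -5*z**7/14 + z**6/9 - 2*z**5/15 - z**4/2 - 2*z**3/9 is an antiderivative of f.
Check: d/dz[-5*z**7/14 + z**6/9 - 2*z**5/15 - z**4/2 - 2*z**3/9] = -5*z**6/2 + 2*z**5/3 - 2*z**4/3 - 2*z**3 - 2*z**2/3 = f(z).
F(2) = -5528/105; F(1) = -347/315.
Integral = F(2) - F(1) = -16237/315.

Antiderivative: F(z) = -5*z**7/14 + z**6/9 - 2*z**5/15 - z**4/2 - 2*z**3/9; value = -16237/315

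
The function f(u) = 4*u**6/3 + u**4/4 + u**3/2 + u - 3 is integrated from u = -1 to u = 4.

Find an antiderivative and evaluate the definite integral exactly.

Antiderivative: F(u) = u*(160*u**6 + 42*u**4 + 105*u**3 + 420*u - 2520)/840; value = 537025/168

Integrate term by term and add the pieces.
F(u) = u*(160*u**6 + 42*u**4 + 105*u**3 + 420*u - 2520)/840 is an antiderivative of f.
Check: d/du[u*(160*u**6 + 42*u**4 + 105*u**3 + 420*u - 2520)/840] = 4*u**6/3 + u**4/4 + u**3/2 + u - 3 = f(u).
F(4) = 335996/105; F(-1) = 2843/840.
Integral = F(4) - F(-1) = 537025/168.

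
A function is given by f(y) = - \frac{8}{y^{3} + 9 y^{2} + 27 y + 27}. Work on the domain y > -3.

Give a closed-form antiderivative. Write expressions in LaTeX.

A candidate is checked by its d/dy: the result must match f(y).
Check: d/dy[\frac{4}{y^{2} + 6 y + 9}] = - \frac{8}{y^{3} + 9 y^{2} + 27 y + 27} = f(y).

An antiderivative is F(y) = \frac{4}{y^{2} + 6 y + 9}.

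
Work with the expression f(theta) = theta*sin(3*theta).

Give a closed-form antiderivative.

A candidate is checked by its d/dtheta: the result must match f(theta).
Check: d/dtheta[-theta*cos(3*theta)/3 + sin(3*theta)/9] = theta*sin(3*theta) = f(theta).

An antiderivative is F(theta) = -theta*cos(3*theta)/3 + sin(3*theta)/9.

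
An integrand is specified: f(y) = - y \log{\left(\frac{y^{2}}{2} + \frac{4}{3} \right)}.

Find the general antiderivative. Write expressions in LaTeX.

For F(y) to be correct the identity F'(y) - f(y) = 0 must hold.
Check: d/dy[\frac{- 3 y^{2} \log{\left(\frac{y^{2}}{2} + \frac{4}{3} \right)} + 3 y^{2} - 8 \log{\left(3 y^{2} + 8 \right)}}{6}] = - y \log{\left(3 y^{2} + 8 \right)} + y \log{\left(6 \right)}, which equals f(y).

F(y) = \frac{- 3 y^{2} \log{\left(\frac{y^{2}}{2} + \frac{4}{3} \right)} + 3 y^{2} - 8 \log{\left(3 y^{2} + 8 \right)}}{6} + C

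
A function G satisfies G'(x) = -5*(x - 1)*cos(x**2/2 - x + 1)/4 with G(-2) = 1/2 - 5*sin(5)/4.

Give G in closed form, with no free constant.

The substitution u = x**2/2 - x + 1 works: G'(x) is exactly (dG/du)*(du/dx) for that inner function.
A general antiderivative is -5*sin(x**2/2 - x + 1)/4 + C.
The condition gives C = 1/2 - 5*sin(5)/4 - (-5*sin(5)/4) = 1/2.
So G(x) = (2 - 5*sin(x**2/2 - x + 1))/4.
Check: d/dx[(2 - 5*sin(x**2/2 - x + 1))/4] = -5*x*cos(x**2/2 - x + 1)/4 + 5*cos(x**2/2 - x + 1)/4, which equals G'(x).

G(x) = (2 - 5*sin(x**2/2 - x + 1))/4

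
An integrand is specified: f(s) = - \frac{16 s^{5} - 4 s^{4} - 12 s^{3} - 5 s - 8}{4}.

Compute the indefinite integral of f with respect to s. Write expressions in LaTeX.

An antiderivative F(s) passes only if d/ds[F] lands on f(s) exactly.
Check: d/ds[- \frac{s \left(80 s^{5} - 24 s^{4} - 90 s^{3} - 75 s - 240\right)}{120}] = - 4 s^{5} + s^{4} + 3 s^{3} + \frac{5 s}{4} + 2, which equals f(s).

F(s) = - \frac{s \left(80 s^{5} - 24 s^{4} - 90 s^{3} - 75 s - 240\right)}{120} + C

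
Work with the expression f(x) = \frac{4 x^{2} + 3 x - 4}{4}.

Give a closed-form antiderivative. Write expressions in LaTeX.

An antiderivative is F(x) = \frac{x^{3}}{3} + \frac{3 x^{2}}{8} - x.

Differentiate the proposed F(x) back; it has to land on f(x) exactly.
Check: d/dx[\frac{x^{3}}{3} + \frac{3 x^{2}}{8} - x] = x^{2} + \frac{3 x}{4} - 1, which equals f(x).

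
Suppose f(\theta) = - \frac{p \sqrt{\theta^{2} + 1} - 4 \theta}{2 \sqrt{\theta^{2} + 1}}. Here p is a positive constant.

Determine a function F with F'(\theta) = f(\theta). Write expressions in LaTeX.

Recover f(\theta) by differentiating a candidate F(\theta); any mismatch rules it out.
Check: d/d\theta[\frac{- p \theta + 4 \sqrt{\theta^{2} + 1}}{2}] = \frac{- p \sqrt{\theta^{2} + 1} + 4 \theta}{2 \sqrt{\theta^{2} + 1}}, which equals f(\theta).

An antiderivative is F(\theta) = \frac{- p \theta + 4 \sqrt{\theta^{2} + 1}}{2}.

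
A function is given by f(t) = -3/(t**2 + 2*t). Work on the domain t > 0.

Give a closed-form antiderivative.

An antiderivative is F(t) = 3*(-log(t) + log(t + 2))/2.

Factor the denominator (t*(t + 2)) and decompose: f = 3/(2*(t + 2)) - 3/(2*t); each piece integrates to a log, atan, or power term.
Check: d/dt[3*(-log(t) + log(t + 2))/2] = -3/(t**2 + 2*t) = f(t).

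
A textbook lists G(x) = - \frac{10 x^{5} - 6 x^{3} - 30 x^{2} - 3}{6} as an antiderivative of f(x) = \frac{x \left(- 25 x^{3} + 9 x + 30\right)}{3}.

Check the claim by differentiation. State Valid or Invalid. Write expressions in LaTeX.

Valid - the claim checks out under differentiation.

d/dx[G] = - \frac{25 x^{4}}{3} + 3 x^{2} + 10 x
This equals f(x) exactly, so the claim holds.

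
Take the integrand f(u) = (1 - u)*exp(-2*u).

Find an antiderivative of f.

An antiderivative is F(u) = u*exp(-2*u)/2 - exp(-2*u)/4.

f has the shape v'r + vr' for v = u/2 - 1/4 and r = exp(-2*u) — it is the derivative of the product v*r.
Check: d/du[u*exp(-2*u)/2 - exp(-2*u)/4] = (1 - u)*exp(-2*u) = f(u).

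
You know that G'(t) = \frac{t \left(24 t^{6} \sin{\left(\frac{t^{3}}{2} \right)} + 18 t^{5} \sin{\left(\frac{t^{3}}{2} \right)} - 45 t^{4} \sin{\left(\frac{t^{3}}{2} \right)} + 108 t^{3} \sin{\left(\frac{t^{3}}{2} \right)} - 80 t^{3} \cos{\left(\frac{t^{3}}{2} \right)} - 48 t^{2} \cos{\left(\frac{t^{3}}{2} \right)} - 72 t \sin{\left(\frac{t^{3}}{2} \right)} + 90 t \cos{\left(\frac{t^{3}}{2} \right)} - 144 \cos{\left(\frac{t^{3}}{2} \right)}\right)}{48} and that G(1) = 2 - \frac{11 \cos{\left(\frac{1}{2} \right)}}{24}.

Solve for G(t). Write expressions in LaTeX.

G'(t) has the shape u'v + uv' for u = - \frac{t^{5}}{3} - \frac{t^{4}}{4} + \frac{5 t^{3}}{8} - \frac{3 t^{2}}{2} + 1 and v = \cos{\left(\frac{t^{3}}{2} \right)} — it is the derivative of the product u*v.
A general antiderivative is \frac{\left(- \frac{2 t^{5}}{3} - \frac{t^{4}}{2} + \frac{5 t^{3}}{4} - 3 t^{2} + 2\right) \cos{\left(\frac{t^{3}}{2} \right)}}{2} + C.
The condition gives C = 2 - \frac{11 \cos{\left(\frac{1}{2} \right)}}{24} - (- \frac{11 \cos{\left(\frac{1}{2} \right)}}{24}) = 2.
So G(t) = \frac{\left(- \frac{2 t^{5}}{3} - \frac{t^{4}}{2} + \frac{5 t^{3}}{4} - 3 t^{2} + 2\right) \cos{\left(\frac{t^{3}}{2} \right)}}{2} + 2.
Check: d/dt[\frac{\left(- \frac{2 t^{5}}{3} - \frac{t^{4}}{2} + \frac{5 t^{3}}{4} - 3 t^{2} + 2\right) \cos{\left(\frac{t^{3}}{2} \right)}}{2} + 2] = \frac{t^{7} \sin{\left(\frac{t^{3}}{2} \right)}}{2} + \frac{3 t^{6} \sin{\left(\frac{t^{3}}{2} \right)}}{8} - \frac{15 t^{5} \sin{\left(\frac{t^{3}}{2} \right)}}{16} + \frac{9 t^{4} \sin{\left(\frac{t^{3}}{2} \right)}}{4} - \frac{5 t^{4} \cos{\left(\frac{t^{3}}{2} \right)}}{3} - t^{3} \cos{\left(\frac{t^{3}}{2} \right)} - \frac{3 t^{2} \sin{\left(\frac{t^{3}}{2} \right)}}{2} + \frac{15 t^{2} \cos{\left(\frac{t^{3}}{2} \right)}}{8} - 3 t \cos{\left(\frac{t^{3}}{2} \right)}, which equals G'(t).

G(t) = \frac{\left(- \frac{2 t^{5}}{3} - \frac{t^{4}}{2} + \frac{5 t^{3}}{4} - 3 t^{2} + 2\right) \cos{\left(\frac{t^{3}}{2} \right)}}{2} + 2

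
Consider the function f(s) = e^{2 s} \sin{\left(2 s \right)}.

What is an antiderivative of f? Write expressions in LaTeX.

An antiderivative is F(s) = - \frac{\left(- \sin{\left(2 s \right)} + \cos{\left(2 s \right)}\right) e^{2 s}}{4}.

Whatever form F(s) takes, F'(s) = f(s) is non-negotiable.
Check: d/ds[- \frac{\left(- \sin{\left(2 s \right)} + \cos{\left(2 s \right)}\right) e^{2 s}}{4}] = e^{2 s} \sin{\left(2 s \right)} = f(s).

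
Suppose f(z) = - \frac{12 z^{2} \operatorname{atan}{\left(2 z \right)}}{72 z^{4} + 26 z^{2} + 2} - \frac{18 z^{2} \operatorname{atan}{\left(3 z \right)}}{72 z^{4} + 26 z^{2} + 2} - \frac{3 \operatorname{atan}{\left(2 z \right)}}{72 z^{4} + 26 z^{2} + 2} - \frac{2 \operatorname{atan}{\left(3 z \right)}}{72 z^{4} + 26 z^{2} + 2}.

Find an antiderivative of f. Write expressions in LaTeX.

f has the shape u'v + uv' for u = - \frac{\operatorname{atan}{\left(2 z \right)}}{2} and v = \operatorname{atan}{\left(3 z \right)} — it is the derivative of the product u*v.
Check: d/dz[- \frac{\operatorname{atan}{\left(2 z \right)} \operatorname{atan}{\left(3 z \right)}}{2}] = \frac{- 12 z^{2} \operatorname{atan}{\left(2 z \right)} - 18 z^{2} \operatorname{atan}{\left(3 z \right)} - 3 \operatorname{atan}{\left(2 z \right)} - 2 \operatorname{atan}{\left(3 z \right)}}{72 z^{4} + 26 z^{2} + 2}, which equals f(z).

An antiderivative is F(z) = - \frac{\operatorname{atan}{\left(2 z \right)} \operatorname{atan}{\left(3 z \right)}}{2}.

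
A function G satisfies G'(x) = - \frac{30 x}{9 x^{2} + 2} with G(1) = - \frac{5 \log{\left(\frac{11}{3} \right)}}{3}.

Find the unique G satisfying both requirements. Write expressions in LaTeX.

G'(x) matches the chain-rule pattern g'(h)*h' with inner function h(x) = 3 x^{2} + \frac{2}{3}; substituting u = h(x) collapses the integral.
A general antiderivative is - \frac{5 \log{\left(3 x^{2} + \frac{2}{3} \right)}}{3} + C.
The condition gives C = - \frac{5 \log{\left(\frac{11}{3} \right)}}{3} - (- \frac{5 \log{\left(\frac{11}{3} \right)}}{3}) = 0.
So G(x) = - \frac{5 \log{\left(3 x^{2} + \frac{2}{3} \right)}}{3}.
Check: d/dx[- \frac{5 \log{\left(3 x^{2} + \frac{2}{3} \right)}}{3}] = - \frac{30 x}{9 x^{2} + 2} = G'(x).

G(x) = - \frac{5 \log{\left(3 x^{2} + \frac{2}{3} \right)}}{3}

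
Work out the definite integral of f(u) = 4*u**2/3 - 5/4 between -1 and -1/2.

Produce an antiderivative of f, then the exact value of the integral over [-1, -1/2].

Antiderivative: F(u) = u*(16*u**2 - 45)/36; value = -17/72

Recover f(u) by differentiating a candidate F(u); any mismatch rules it out.
F(u) = u*(16*u**2 - 45)/36 is an antiderivative of f.
Check: d/du[u*(16*u**2 - 45)/36] = 4*u**2/3 - 5/4 = f(u).
F(-1/2) = 41/72; F(-1) = 29/36.
Integral = F(-1/2) - F(-1) = -17/72.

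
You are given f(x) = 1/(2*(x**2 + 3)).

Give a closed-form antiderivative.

Since d/dx undoes antidifferentiation here, F'(x) = f(x) is required of F(x).
Check: d/dx[sqrt(3)*atan(sqrt(3)*x/3)/6] = 1/(2*x**2 + 6), which equals f(x).

An antiderivative is F(x) = sqrt(3)*atan(sqrt(3)*x/3)/6.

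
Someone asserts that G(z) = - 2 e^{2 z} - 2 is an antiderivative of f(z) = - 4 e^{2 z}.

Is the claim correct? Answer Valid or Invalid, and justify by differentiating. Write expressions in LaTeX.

Valid: G'(z) = f(z).

d/dz[G] = - 4 e^{2 z}
This equals f(z) exactly, so the claim holds.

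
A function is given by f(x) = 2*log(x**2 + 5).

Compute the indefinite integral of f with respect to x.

Recover f(x) by differentiating a candidate F(x); any mismatch rules it out.
Check: d/dx[2*x*log(x**2 + 5) - 4*x + 4*sqrt(5)*atan(sqrt(5)*x/5)] = 2*log(x**2 + 5) = f(x).

F(x) = 2*x*log(x**2 + 5) - 4*x + 4*sqrt(5)*atan(sqrt(5)*x/5) + C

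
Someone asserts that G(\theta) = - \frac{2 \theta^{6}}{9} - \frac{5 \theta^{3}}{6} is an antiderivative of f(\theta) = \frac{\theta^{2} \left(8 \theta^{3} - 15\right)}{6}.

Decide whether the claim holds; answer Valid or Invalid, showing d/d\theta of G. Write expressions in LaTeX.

d/d\theta[G] = - \frac{4 \theta^{5}}{3} - \frac{5 \theta^{2}}{2}
d/d\theta[G] - f(\theta) = - \frac{8 \theta^{5}}{3} != 0.

Invalid: d/d\theta[G] - f = - \frac{8 \theta^{5}}{3}, which is not 0.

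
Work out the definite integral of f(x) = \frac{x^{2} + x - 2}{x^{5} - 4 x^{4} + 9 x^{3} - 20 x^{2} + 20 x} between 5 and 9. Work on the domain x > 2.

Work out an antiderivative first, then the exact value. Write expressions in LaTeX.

Antiderivative: F(x) = - \frac{\log{\left(x \right)}}{10} + \frac{11 \log{\left(x - 2 \right)}}{162} + \frac{13 \log{\left(x^{2} + 5 \right)}}{810} - \frac{29 \sqrt{5} \operatorname{atan}{\left(\frac{\sqrt{5} x}{5} \right)}}{405} - \frac{2}{9 x - 18}; value = - \frac{\log{\left(9 \right)}}{10} - \frac{29 \sqrt{5} \operatorname{atan}{\left(\frac{9 \sqrt{5}}{5} \right)}}{405} - \frac{11 \log{\left(3 \right)}}{162} - \frac{13 \log{\left(30 \right)}}{810} + \frac{8}{189} + \frac{13 \log{\left(86 \right)}}{810} + \frac{11 \log{\left(7 \right)}}{162} + \frac{\log{\left(5 \right)}}{10} + \frac{29 \sqrt{5} \operatorname{atan}{\left(\sqrt{5} \right)}}{405}

Factor the denominator (x \left(x - 2\right)^{2} \left(x^{2} + 5\right)) and decompose: f = \frac{13 x - 145}{405 \left(x^{2} + 5\right)} + \frac{11}{162 \left(x - 2\right)} + \frac{2}{9 \left(x - 2\right)^{2}} - \frac{1}{10 x}; each piece integrates to a log, atan, or power term.
F(x) = - \frac{\log{\left(x \right)}}{10} + \frac{11 \log{\left(x - 2 \right)}}{162} + \frac{13 \log{\left(x^{2} + 5 \right)}}{810} - \frac{29 \sqrt{5} \operatorname{atan}{\left(\frac{\sqrt{5} x}{5} \right)}}{405} - \frac{2}{9 x - 18} is an antiderivative of f.
Check: d/dx[- \frac{\log{\left(x \right)}}{10} + \frac{11 \log{\left(x - 2 \right)}}{162} + \frac{13 \log{\left(x^{2} + 5 \right)}}{810} - \frac{29 \sqrt{5} \operatorname{atan}{\left(\frac{\sqrt{5} x}{5} \right)}}{405} - \frac{2}{9 x - 18}] = \frac{x^{2} + x - 2}{x^{5} - 4 x^{4} + 9 x^{3} - 20 x^{2} + 20 x} = f(x).
F(9) = - \frac{\log{\left(9 \right)}}{10} - \frac{29 \sqrt{5} \operatorname{atan}{\left(\frac{9 \sqrt{5}}{5} \right)}}{405} - \frac{2}{63} + \frac{13 \log{\left(86 \right)}}{810} + \frac{11 \log{\left(7 \right)}}{162}; F(5) = - \frac{29 \sqrt{5} \operatorname{atan}{\left(\sqrt{5} \right)}}{405} - \frac{\log{\left(5 \right)}}{10} - \frac{2}{27} + \frac{13 \log{\left(30 \right)}}{810} + \frac{11 \log{\left(3 \right)}}{162}.
Integral = F(9) - F(5) = - \frac{\log{\left(9 \right)}}{10} - \frac{29 \sqrt{5} \operatorname{atan}{\left(\frac{9 \sqrt{5}}{5} \right)}}{405} - \frac{11 \log{\left(3 \right)}}{162} - \frac{13 \log{\left(30 \right)}}{810} + \frac{8}{189} + \frac{13 \log{\left(86 \right)}}{810} + \frac{11 \log{\left(7 \right)}}{162} + \frac{\log{\left(5 \right)}}{10} + \frac{29 \sqrt{5} \operatorname{atan}{\left(\sqrt{5} \right)}}{405}.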